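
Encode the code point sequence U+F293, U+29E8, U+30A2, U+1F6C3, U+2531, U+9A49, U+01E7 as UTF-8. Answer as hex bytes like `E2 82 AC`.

EF 8A 93 E2 A7 A8 E3 82 A2 F0 9F 9B 83 E2 94 B1 E9 A9 89 C7 A7

U+F293: 3-byte form → EF 8A 93.
U+29E8: 3-byte form → E2 A7 A8.
U+30A2: 3-byte form → E3 82 A2.
U+1F6C3: 4-byte form → F0 9F 9B 83.
U+2531: 3-byte form → E2 94 B1.
U+9A49: 3-byte form → E9 A9 89.
U+01E7: 2-byte form → C7 A7.
Concatenated (21 bytes): EF 8A 93 E2 A7 A8 E3 82 A2 F0 9F 9B 83 E2 94 B1 E9 A9 89 C7 A7.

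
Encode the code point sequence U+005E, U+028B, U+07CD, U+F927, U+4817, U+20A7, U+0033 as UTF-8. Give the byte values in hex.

5E CA 8B DF 8D EF A4 A7 E4 A0 97 E2 82 A7 33

U+005E: 1-byte form → 5E.
U+028B: 2-byte form → CA 8B.
U+07CD: 2-byte form → DF 8D.
U+F927: 3-byte form → EF A4 A7.
U+4817: 3-byte form → E4 A0 97.
U+20A7: 3-byte form → E2 82 A7.
U+0033: 1-byte form → 33.
Concatenated (15 bytes): 5E CA 8B DF 8D EF A4 A7 E4 A0 97 E2 82 A7 33.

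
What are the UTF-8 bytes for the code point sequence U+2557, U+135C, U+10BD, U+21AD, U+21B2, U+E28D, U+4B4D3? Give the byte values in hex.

E2 95 97 E1 8D 9C E1 82 BD E2 86 AD E2 86 B2 EE 8A 8D F1 8B 93 93

U+2557: 3-byte form → E2 95 97.
U+135C: 3-byte form → E1 8D 9C.
U+10BD: 3-byte form → E1 82 BD.
U+21AD: 3-byte form → E2 86 AD.
U+21B2: 3-byte form → E2 86 B2.
U+E28D: 3-byte form → EE 8A 8D.
U+4B4D3: 4-byte form → F1 8B 93 93.
Concatenated (22 bytes): E2 95 97 E1 8D 9C E1 82 BD E2 86 AD E2 86 B2 EE 8A 8D F1 8B 93 93.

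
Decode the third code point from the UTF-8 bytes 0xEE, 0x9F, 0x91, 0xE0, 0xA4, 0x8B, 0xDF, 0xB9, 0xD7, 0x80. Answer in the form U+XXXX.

Offset 0: leading byte 0xEE = 11101110 → 3-byte char #1 = EE 9F 91.
Offset 3: leading byte 0xE0 = 11100000 → 3-byte char #2 = E0 A4 8B.
Offset 6: leading byte 0xDF = 11011111 → 2-byte char #3 = DF B9.
Leading byte 0xDF = 11011111 matches 110xxxxx → 2-byte sequence.
Byte 1: 0xDF = 11011111, payload 11111 (5 bits).
Byte 2: 0xB9 = 10111001 (10xxxxxx ✓), payload 111001.
Concatenate: 11111111001 = 0x7F9 (11 bits → U+07F9).

U+07F9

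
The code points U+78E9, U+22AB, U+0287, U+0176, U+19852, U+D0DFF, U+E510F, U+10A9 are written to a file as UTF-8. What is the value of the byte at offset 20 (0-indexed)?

0x84

U+78E9 → 3-byte form E7 A3 A9 at offsets 0–2.
U+22AB → 3-byte form E2 8A AB at offsets 3–5.
U+0287 → 2-byte form CA 87 at offsets 6–7.
U+0176 → 2-byte form C5 B6 at offsets 8–9.
U+19852 → 4-byte form F0 99 A1 92 at offsets 10–13.
U+D0DFF → 4-byte form F3 90 B7 BF at offsets 14–17.
U+E510F → 4-byte form F3 A5 84 8F at offsets 18–21.
Offset 20 falls in char 7's range; it's byte 3 of F3 A5 84 8F = 0x84.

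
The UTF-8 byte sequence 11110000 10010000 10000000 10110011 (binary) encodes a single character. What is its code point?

Leading byte 0xF0 = 11110000 matches 11110xxx → 4-byte sequence.
Byte 1: 0xF0 = 11110000, payload 000 (3 bits).
Byte 2: 0x90 = 10010000 (10xxxxxx ✓), payload 010000.
Byte 3: 0x80 = 10000000 (10xxxxxx ✓), payload 000000.
Byte 4: 0xB3 = 10110011 (10xxxxxx ✓), payload 110011.
Concatenate: 000010000000000110011 = 0x10033 (21 bits → U+10033).

U+10033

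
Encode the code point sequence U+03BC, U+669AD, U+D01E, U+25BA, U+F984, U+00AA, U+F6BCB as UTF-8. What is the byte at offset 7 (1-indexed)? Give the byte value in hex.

1-indexed offset 7 is 0-indexed offset 6.
U+03BC → 2-byte form CE BC at offsets 0–1.
U+669AD → 4-byte form F1 A6 A6 AD at offsets 2–5.
U+D01E → 3-byte form ED 80 9E at offsets 6–8.
Offset 6 falls in char 3's range; it's byte 1 of ED 80 9E = 0xED.

0xED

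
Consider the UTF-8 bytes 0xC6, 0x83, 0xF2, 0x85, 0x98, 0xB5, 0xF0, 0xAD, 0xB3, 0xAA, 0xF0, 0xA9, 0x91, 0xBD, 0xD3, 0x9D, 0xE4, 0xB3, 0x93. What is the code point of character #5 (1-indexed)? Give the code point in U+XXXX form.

Offset 0: leading byte 0xC6 = 11000110 → 2-byte char #1 = C6 83.
Offset 2: leading byte 0xF2 = 11110010 → 4-byte char #2 = F2 85 98 B5.
Offset 6: leading byte 0xF0 = 11110000 → 4-byte char #3 = F0 AD B3 AA.
Offset 10: leading byte 0xF0 = 11110000 → 4-byte char #4 = F0 A9 91 BD.
Offset 14: leading byte 0xD3 = 11010011 → 2-byte char #5 = D3 9D.
Leading byte 0xD3 = 11010011 matches 110xxxxx → 2-byte sequence.
Byte 1: 0xD3 = 11010011, payload 10011 (5 bits).
Byte 2: 0x9D = 10011101 (10xxxxxx ✓), payload 011101.
Concatenate: 10011011101 = 0x4DD (11 bits → U+04DD).

U+04DD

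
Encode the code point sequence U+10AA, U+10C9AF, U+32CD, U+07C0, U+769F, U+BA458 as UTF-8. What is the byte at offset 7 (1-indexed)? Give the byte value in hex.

0xAF

1-indexed offset 7 is 0-indexed offset 6.
U+10AA → 3-byte form E1 82 AA at offsets 0–2.
U+10C9AF → 4-byte form F4 8C A6 AF at offsets 3–6.
Offset 6 falls in char 2's range; it's byte 4 of F4 8C A6 AF = 0xAF.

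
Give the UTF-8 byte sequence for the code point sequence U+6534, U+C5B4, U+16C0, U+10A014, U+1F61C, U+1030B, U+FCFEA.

E6 94 B4 EC 96 B4 E1 9B 80 F4 8A 80 94 F0 9F 98 9C F0 90 8C 8B F3 BC BF AA

U+6534: 3-byte form → E6 94 B4.
U+C5B4: 3-byte form → EC 96 B4.
U+16C0: 3-byte form → E1 9B 80.
U+10A014: 4-byte form → F4 8A 80 94.
U+1F61C: 4-byte form → F0 9F 98 9C.
U+1030B: 4-byte form → F0 90 8C 8B.
U+FCFEA: 4-byte form → F3 BC BF AA.
Concatenated (25 bytes): E6 94 B4 EC 96 B4 E1 9B 80 F4 8A 80 94 F0 9F 98 9C F0 90 8C 8B F3 BC BF AA.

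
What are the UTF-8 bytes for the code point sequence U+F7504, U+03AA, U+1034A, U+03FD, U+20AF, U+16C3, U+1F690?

F3 B7 94 84 CE AA F0 90 8D 8A CF BD E2 82 AF E1 9B 83 F0 9F 9A 90

U+F7504: 4-byte form → F3 B7 94 84.
U+03AA: 2-byte form → CE AA.
U+1034A: 4-byte form → F0 90 8D 8A.
U+03FD: 2-byte form → CF BD.
U+20AF: 3-byte form → E2 82 AF.
U+16C3: 3-byte form → E1 9B 83.
U+1F690: 4-byte form → F0 9F 9A 90.
Concatenated (22 bytes): F3 B7 94 84 CE AA F0 90 8D 8A CF BD E2 82 AF E1 9B 83 F0 9F 9A 90.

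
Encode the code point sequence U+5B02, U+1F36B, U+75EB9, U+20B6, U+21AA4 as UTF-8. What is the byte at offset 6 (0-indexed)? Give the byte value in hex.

U+5B02 → 3-byte form E5 AC 82 at offsets 0–2.
U+1F36B → 4-byte form F0 9F 8D AB at offsets 3–6.
Offset 6 falls in char 2's range; it's byte 4 of F0 9F 8D AB = 0xAB.

0xAB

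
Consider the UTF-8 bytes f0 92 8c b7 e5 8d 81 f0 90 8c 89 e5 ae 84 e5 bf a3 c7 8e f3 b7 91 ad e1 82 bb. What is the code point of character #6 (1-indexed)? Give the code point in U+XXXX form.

Offset 0: leading byte 0xF0 = 11110000 → 4-byte char #1 = F0 92 8C B7.
Offset 4: leading byte 0xE5 = 11100101 → 3-byte char #2 = E5 8D 81.
Offset 7: leading byte 0xF0 = 11110000 → 4-byte char #3 = F0 90 8C 89.
Offset 11: leading byte 0xE5 = 11100101 → 3-byte char #4 = E5 AE 84.
Offset 14: leading byte 0xE5 = 11100101 → 3-byte char #5 = E5 BF A3.
Offset 17: leading byte 0xC7 = 11000111 → 2-byte char #6 = C7 8E.
Leading byte 0xC7 = 11000111 matches 110xxxxx → 2-byte sequence.
Byte 1: 0xC7 = 11000111, payload 00111 (5 bits).
Byte 2: 0x8E = 10001110 (10xxxxxx ✓), payload 001110.
Concatenate: 00111001110 = 0x1CE (11 bits → U+01CE).

U+01CE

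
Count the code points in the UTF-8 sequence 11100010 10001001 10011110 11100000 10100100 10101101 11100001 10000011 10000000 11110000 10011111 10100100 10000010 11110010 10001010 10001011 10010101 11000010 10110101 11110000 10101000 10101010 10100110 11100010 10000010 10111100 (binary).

8

Byte at offset 0: 0xE2 = 11100010 → 3-byte char (#1). Advance 3.
Byte at offset 3: 0xE0 = 11100000 → 3-byte char (#2). Advance 3.
Byte at offset 6: 0xE1 = 11100001 → 3-byte char (#3). Advance 3.
Byte at offset 9: 0xF0 = 11110000 → 4-byte char (#4). Advance 4.
Byte at offset 13: 0xF2 = 11110010 → 4-byte char (#5). Advance 4.
Byte at offset 17: 0xC2 = 11000010 → 2-byte char (#6). Advance 2.
Byte at offset 19: 0xF0 = 11110000 → 4-byte char (#7). Advance 4.
Byte at offset 23: 0xE2 = 11100010 → 3-byte char (#8). Advance 3.
Reached end at offset 26 after 8 code points.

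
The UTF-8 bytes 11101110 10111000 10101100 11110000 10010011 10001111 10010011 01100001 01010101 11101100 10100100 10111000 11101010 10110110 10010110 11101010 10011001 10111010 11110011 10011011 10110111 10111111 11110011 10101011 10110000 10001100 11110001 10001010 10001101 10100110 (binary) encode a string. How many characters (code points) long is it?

10

Byte at offset 0: 0xEE = 11101110 → 3-byte char (#1). Advance 3.
Byte at offset 3: 0xF0 = 11110000 → 4-byte char (#2). Advance 4.
Byte at offset 7: 0x61 = 01100001 → 1-byte char (#3). Advance 1.
Byte at offset 8: 0x55 = 01010101 → 1-byte char (#4). Advance 1.
Byte at offset 9: 0xEC = 11101100 → 3-byte char (#5). Advance 3.
Byte at offset 12: 0xEA = 11101010 → 3-byte char (#6). Advance 3.
Byte at offset 15: 0xEA = 11101010 → 3-byte char (#7). Advance 3.
Byte at offset 18: 0xF3 = 11110011 → 4-byte char (#8). Advance 4.
Byte at offset 22: 0xF3 = 11110011 → 4-byte char (#9). Advance 4.
Byte at offset 26: 0xF1 = 11110001 → 4-byte char (#10). Advance 4.
Reached end at offset 30 after 10 code points.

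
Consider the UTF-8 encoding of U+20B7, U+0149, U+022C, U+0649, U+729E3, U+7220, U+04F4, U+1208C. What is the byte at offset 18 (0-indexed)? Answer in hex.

0xF0

U+20B7 → 3-byte form E2 82 B7 at offsets 0–2.
U+0149 → 2-byte form C5 89 at offsets 3–4.
U+022C → 2-byte form C8 AC at offsets 5–6.
U+0649 → 2-byte form D9 89 at offsets 7–8.
U+729E3 → 4-byte form F1 B2 A7 A3 at offsets 9–12.
U+7220 → 3-byte form E7 88 A0 at offsets 13–15.
U+04F4 → 2-byte form D3 B4 at offsets 16–17.
U+1208C → 4-byte form F0 92 82 8C at offsets 18–21.
Offset 18 falls in char 8's range; it's byte 1 of F0 92 82 8C = 0xF0.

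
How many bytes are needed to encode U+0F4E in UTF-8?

U+0F4E = 0xF4E. UTF-8 uses 1 byte below 0x80, 2 below 0x800, 3 below 0x10000, 4 up to 0x10FFFF. 0xF4E is in U+0800–U+FFFF → 3 bytes.

3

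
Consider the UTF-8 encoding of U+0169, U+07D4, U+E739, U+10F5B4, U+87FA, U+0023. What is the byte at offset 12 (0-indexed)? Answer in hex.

U+0169 → 2-byte form C5 A9 at offsets 0–1.
U+07D4 → 2-byte form DF 94 at offsets 2–3.
U+E739 → 3-byte form EE 9C B9 at offsets 4–6.
U+10F5B4 → 4-byte form F4 8F 96 B4 at offsets 7–10.
U+87FA → 3-byte form E8 9F BA at offsets 11–13.
Offset 12 falls in char 5's range; it's byte 2 of E8 9F BA = 0x9F.

0x9F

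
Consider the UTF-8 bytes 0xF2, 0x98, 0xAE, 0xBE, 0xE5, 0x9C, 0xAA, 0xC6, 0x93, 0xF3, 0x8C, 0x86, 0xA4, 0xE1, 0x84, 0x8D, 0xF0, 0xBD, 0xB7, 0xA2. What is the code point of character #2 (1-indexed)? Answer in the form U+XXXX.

Offset 0: leading byte 0xF2 = 11110010 → 4-byte char #1 = F2 98 AE BE.
Offset 4: leading byte 0xE5 = 11100101 → 3-byte char #2 = E5 9C AA.
Leading byte 0xE5 = 11100101 matches 1110xxxx → 3-byte sequence.
Byte 1: 0xE5 = 11100101, payload 0101 (4 bits).
Byte 2: 0x9C = 10011100 (10xxxxxx ✓), payload 011100.
Byte 3: 0xAA = 10101010 (10xxxxxx ✓), payload 101010.
Concatenate: 0101011100101010 = 0x572A (16 bits → U+572A).

U+572A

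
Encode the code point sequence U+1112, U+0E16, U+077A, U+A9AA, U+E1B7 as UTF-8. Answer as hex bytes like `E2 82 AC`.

E1 84 92 E0 B8 96 DD BA EA A6 AA EE 86 B7

U+1112: 3-byte form → E1 84 92.
U+0E16: 3-byte form → E0 B8 96.
U+077A: 2-byte form → DD BA.
U+A9AA: 3-byte form → EA A6 AA.
U+E1B7: 3-byte form → EE 86 B7.
Concatenated (14 bytes): E1 84 92 E0 B8 96 DD BA EA A6 AA EE 86 B7.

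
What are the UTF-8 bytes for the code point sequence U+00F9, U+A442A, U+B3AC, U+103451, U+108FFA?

U+00F9: 2-byte form → C3 B9.
U+A442A: 4-byte form → F2 A4 90 AA.
U+B3AC: 3-byte form → EB 8E AC.
U+103451: 4-byte form → F4 83 91 91.
U+108FFA: 4-byte form → F4 88 BF BA.
Concatenated (17 bytes): C3 B9 F2 A4 90 AA EB 8E AC F4 83 91 91 F4 88 BF BA.

C3 B9 F2 A4 90 AA EB 8E AC F4 83 91 91 F4 88 BF BA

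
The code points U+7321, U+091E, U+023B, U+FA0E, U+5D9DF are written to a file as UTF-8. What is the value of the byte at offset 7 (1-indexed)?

1-indexed offset 7 is 0-indexed offset 6.
U+7321 → 3-byte form E7 8C A1 at offsets 0–2.
U+091E → 3-byte form E0 A4 9E at offsets 3–5.
U+023B → 2-byte form C8 BB at offsets 6–7.
Offset 6 falls in char 3's range; it's byte 1 of C8 BB = 0xC8.

0xC8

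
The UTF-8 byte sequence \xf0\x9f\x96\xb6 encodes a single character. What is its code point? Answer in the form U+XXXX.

U+1F5B6

Leading byte 0xF0 = 11110000 matches 11110xxx → 4-byte sequence.
Byte 1: 0xF0 = 11110000, payload 000 (3 bits).
Byte 2: 0x9F = 10011111 (10xxxxxx ✓), payload 011111.
Byte 3: 0x96 = 10010110 (10xxxxxx ✓), payload 010110.
Byte 4: 0xB6 = 10110110 (10xxxxxx ✓), payload 110110.
Concatenate: 000011111010110110110 = 0x1F5B6 (21 bits → U+1F5B6).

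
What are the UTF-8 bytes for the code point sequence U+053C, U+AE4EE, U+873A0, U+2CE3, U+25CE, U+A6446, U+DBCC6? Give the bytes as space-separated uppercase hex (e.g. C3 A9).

D4 BC F2 AE 93 AE F2 87 8E A0 E2 B3 A3 E2 97 8E F2 A6 91 86 F3 9B B3 86

U+053C: 2-byte form → D4 BC.
U+AE4EE: 4-byte form → F2 AE 93 AE.
U+873A0: 4-byte form → F2 87 8E A0.
U+2CE3: 3-byte form → E2 B3 A3.
U+25CE: 3-byte form → E2 97 8E.
U+A6446: 4-byte form → F2 A6 91 86.
U+DBCC6: 4-byte form → F3 9B B3 86.
Concatenated (24 bytes): D4 BC F2 AE 93 AE F2 87 8E A0 E2 B3 A3 E2 97 8E F2 A6 91 86 F3 9B B3 86.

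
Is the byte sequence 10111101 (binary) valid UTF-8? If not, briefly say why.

invalid (continuation byte with no leading byte)

Byte 0xBD = 10111101 has the form 10xxxxxx — a continuation byte — but there is no preceding leading byte.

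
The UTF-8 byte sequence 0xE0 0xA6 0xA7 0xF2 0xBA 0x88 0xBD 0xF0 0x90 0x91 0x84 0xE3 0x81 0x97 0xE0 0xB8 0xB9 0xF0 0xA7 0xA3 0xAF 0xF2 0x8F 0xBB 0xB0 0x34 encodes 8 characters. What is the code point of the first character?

U+09A7

Offset 0: leading byte 0xE0 = 11100000 → 3-byte char #1 = E0 A6 A7.
Leading byte 0xE0 = 11100000 matches 1110xxxx → 3-byte sequence.
Byte 1: 0xE0 = 11100000, payload 0000 (4 bits).
Byte 2: 0xA6 = 10100110 (10xxxxxx ✓), payload 100110.
Byte 3: 0xA7 = 10100111 (10xxxxxx ✓), payload 100111.
Concatenate: 0000100110100111 = 0x9A7 (16 bits → U+09A7).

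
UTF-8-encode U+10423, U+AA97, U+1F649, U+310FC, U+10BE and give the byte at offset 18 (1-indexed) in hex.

1-indexed offset 18 is 0-indexed offset 17.
U+10423 → 4-byte form F0 90 90 A3 at offsets 0–3.
U+AA97 → 3-byte form EA AA 97 at offsets 4–6.
U+1F649 → 4-byte form F0 9F 99 89 at offsets 7–10.
U+310FC → 4-byte form F0 B1 83 BC at offsets 11–14.
U+10BE → 3-byte form E1 82 BE at offsets 15–17.
Offset 17 falls in char 5's range; it's byte 3 of E1 82 BE = 0xBE.

0xBE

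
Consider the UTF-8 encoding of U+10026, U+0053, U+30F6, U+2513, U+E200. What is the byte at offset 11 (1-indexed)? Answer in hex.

0x93

1-indexed offset 11 is 0-indexed offset 10.
U+10026 → 4-byte form F0 90 80 A6 at offsets 0–3.
U+0053 → 1-byte form 53 at offsets 4–4.
U+30F6 → 3-byte form E3 83 B6 at offsets 5–7.
U+2513 → 3-byte form E2 94 93 at offsets 8–10.
Offset 10 falls in char 4's range; it's byte 3 of E2 94 93 = 0x93.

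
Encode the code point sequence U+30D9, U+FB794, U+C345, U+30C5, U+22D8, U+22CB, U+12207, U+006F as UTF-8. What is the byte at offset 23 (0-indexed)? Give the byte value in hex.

0x6F

U+30D9 → 3-byte form E3 83 99 at offsets 0–2.
U+FB794 → 4-byte form F3 BB 9E 94 at offsets 3–6.
U+C345 → 3-byte form EC 8D 85 at offsets 7–9.
U+30C5 → 3-byte form E3 83 85 at offsets 10–12.
U+22D8 → 3-byte form E2 8B 98 at offsets 13–15.
U+22CB → 3-byte form E2 8B 8B at offsets 16–18.
U+12207 → 4-byte form F0 92 88 87 at offsets 19–22.
U+006F → 1-byte form 6F at offsets 23–23.
Offset 23 falls in char 8's range; it's byte 1 of 6F = 0x6F.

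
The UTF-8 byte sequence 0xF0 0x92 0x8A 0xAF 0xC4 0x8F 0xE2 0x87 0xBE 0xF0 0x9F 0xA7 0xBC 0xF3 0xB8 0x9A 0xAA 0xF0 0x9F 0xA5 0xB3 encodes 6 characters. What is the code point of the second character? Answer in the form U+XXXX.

Offset 0: leading byte 0xF0 = 11110000 → 4-byte char #1 = F0 92 8A AF.
Offset 4: leading byte 0xC4 = 11000100 → 2-byte char #2 = C4 8F.
Leading byte 0xC4 = 11000100 matches 110xxxxx → 2-byte sequence.
Byte 1: 0xC4 = 11000100, payload 00100 (5 bits).
Byte 2: 0x8F = 10001111 (10xxxxxx ✓), payload 001111.
Concatenate: 00100001111 = 0x10F (11 bits → U+010F).

U+010F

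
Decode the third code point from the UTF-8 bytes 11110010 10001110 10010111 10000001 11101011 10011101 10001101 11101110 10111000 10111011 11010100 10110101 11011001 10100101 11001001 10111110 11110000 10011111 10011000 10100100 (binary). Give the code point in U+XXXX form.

Offset 0: leading byte 0xF2 = 11110010 → 4-byte char #1 = F2 8E 97 81.
Offset 4: leading byte 0xEB = 11101011 → 3-byte char #2 = EB 9D 8D.
Offset 7: leading byte 0xEE = 11101110 → 3-byte char #3 = EE B8 BB.
Leading byte 0xEE = 11101110 matches 1110xxxx → 3-byte sequence.
Byte 1: 0xEE = 11101110, payload 1110 (4 bits).
Byte 2: 0xB8 = 10111000 (10xxxxxx ✓), payload 111000.
Byte 3: 0xBB = 10111011 (10xxxxxx ✓), payload 111011.
Concatenate: 1110111000111011 = 0xEE3B (16 bits → U+EE3B).

U+EE3B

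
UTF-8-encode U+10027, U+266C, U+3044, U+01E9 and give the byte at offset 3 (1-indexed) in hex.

1-indexed offset 3 is 0-indexed offset 2.
U+10027 → 4-byte form F0 90 80 A7 at offsets 0–3.
Offset 2 falls in char 1's range; it's byte 3 of F0 90 80 A7 = 0x80.

0x80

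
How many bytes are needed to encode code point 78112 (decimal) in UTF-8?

4

U+13120 = 0x13120. UTF-8 uses 1 byte below 0x80, 2 below 0x800, 3 below 0x10000, 4 up to 0x10FFFF. 0x13120 is in U+10000–U+10FFFF → 4 bytes.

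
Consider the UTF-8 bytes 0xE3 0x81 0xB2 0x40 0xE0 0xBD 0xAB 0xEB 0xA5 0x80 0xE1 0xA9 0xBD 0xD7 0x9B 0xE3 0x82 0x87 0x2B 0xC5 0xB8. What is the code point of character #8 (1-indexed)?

U+002B

Offset 0: leading byte 0xE3 = 11100011 → 3-byte char #1 = E3 81 B2.
Offset 3: leading byte 0x40 = 01000000 → 1-byte char #2 = 40.
Offset 4: leading byte 0xE0 = 11100000 → 3-byte char #3 = E0 BD AB.
Offset 7: leading byte 0xEB = 11101011 → 3-byte char #4 = EB A5 80.
Offset 10: leading byte 0xE1 = 11100001 → 3-byte char #5 = E1 A9 BD.
Offset 13: leading byte 0xD7 = 11010111 → 2-byte char #6 = D7 9B.
Offset 15: leading byte 0xE3 = 11100011 → 3-byte char #7 = E3 82 87.
Offset 18: leading byte 0x2B = 00101011 → 1-byte char #8 = 2B.
Leading byte 0x2B = 00101011 matches 0xxxxxxx → 1-byte sequence.
Byte 1: 0x2B = 00101011, payload 0101011 (7 bits).
Concatenate: 0101011 = 0x2B (7 bits → U+002B).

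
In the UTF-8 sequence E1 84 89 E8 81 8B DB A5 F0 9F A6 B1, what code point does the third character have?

Offset 0: leading byte 0xE1 = 11100001 → 3-byte char #1 = E1 84 89.
Offset 3: leading byte 0xE8 = 11101000 → 3-byte char #2 = E8 81 8B.
Offset 6: leading byte 0xDB = 11011011 → 2-byte char #3 = DB A5.
Leading byte 0xDB = 11011011 matches 110xxxxx → 2-byte sequence.
Byte 1: 0xDB = 11011011, payload 11011 (5 bits).
Byte 2: 0xA5 = 10100101 (10xxxxxx ✓), payload 100101.
Concatenate: 11011100101 = 0x6E5 (11 bits → U+06E5).

U+06E5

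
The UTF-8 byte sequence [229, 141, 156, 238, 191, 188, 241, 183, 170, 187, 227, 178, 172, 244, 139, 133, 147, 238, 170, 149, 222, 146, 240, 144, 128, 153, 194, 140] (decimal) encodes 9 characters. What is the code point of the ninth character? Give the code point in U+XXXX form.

Offset 0: leading byte 0xE5 = 11100101 → 3-byte char #1 = E5 8D 9C.
Offset 3: leading byte 0xEE = 11101110 → 3-byte char #2 = EE BF BC.
Offset 6: leading byte 0xF1 = 11110001 → 4-byte char #3 = F1 B7 AA BB.
Offset 10: leading byte 0xE3 = 11100011 → 3-byte char #4 = E3 B2 AC.
Offset 13: leading byte 0xF4 = 11110100 → 4-byte char #5 = F4 8B 85 93.
Offset 17: leading byte 0xEE = 11101110 → 3-byte char #6 = EE AA 95.
Offset 20: leading byte 0xDE = 11011110 → 2-byte char #7 = DE 92.
Offset 22: leading byte 0xF0 = 11110000 → 4-byte char #8 = F0 90 80 99.
Offset 26: leading byte 0xC2 = 11000010 → 2-byte char #9 = C2 8C.
Leading byte 0xC2 = 11000010 matches 110xxxxx → 2-byte sequence.
Byte 1: 0xC2 = 11000010, payload 00010 (5 bits).
Byte 2: 0x8C = 10001100 (10xxxxxx ✓), payload 001100.
Concatenate: 00010001100 = 0x8C (11 bits → U+008C).

U+008C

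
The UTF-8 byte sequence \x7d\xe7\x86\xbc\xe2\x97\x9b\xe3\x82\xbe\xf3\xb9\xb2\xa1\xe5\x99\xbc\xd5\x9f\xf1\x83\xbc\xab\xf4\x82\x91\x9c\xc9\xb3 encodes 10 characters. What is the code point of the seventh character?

U+055F

Offset 0: leading byte 0x7D = 01111101 → 1-byte char #1 = 7D.
Offset 1: leading byte 0xE7 = 11100111 → 3-byte char #2 = E7 86 BC.
Offset 4: leading byte 0xE2 = 11100010 → 3-byte char #3 = E2 97 9B.
Offset 7: leading byte 0xE3 = 11100011 → 3-byte char #4 = E3 82 BE.
Offset 10: leading byte 0xF3 = 11110011 → 4-byte char #5 = F3 B9 B2 A1.
Offset 14: leading byte 0xE5 = 11100101 → 3-byte char #6 = E5 99 BC.
Offset 17: leading byte 0xD5 = 11010101 → 2-byte char #7 = D5 9F.
Leading byte 0xD5 = 11010101 matches 110xxxxx → 2-byte sequence.
Byte 1: 0xD5 = 11010101, payload 10101 (5 bits).
Byte 2: 0x9F = 10011111 (10xxxxxx ✓), payload 011111.
Concatenate: 10101011111 = 0x55F (11 bits → U+055F).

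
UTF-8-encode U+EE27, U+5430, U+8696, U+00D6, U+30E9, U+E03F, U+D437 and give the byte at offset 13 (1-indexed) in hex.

0x83

1-indexed offset 13 is 0-indexed offset 12.
U+EE27 → 3-byte form EE B8 A7 at offsets 0–2.
U+5430 → 3-byte form E5 90 B0 at offsets 3–5.
U+8696 → 3-byte form E8 9A 96 at offsets 6–8.
U+00D6 → 2-byte form C3 96 at offsets 9–10.
U+30E9 → 3-byte form E3 83 A9 at offsets 11–13.
Offset 12 falls in char 5's range; it's byte 2 of E3 83 A9 = 0x83.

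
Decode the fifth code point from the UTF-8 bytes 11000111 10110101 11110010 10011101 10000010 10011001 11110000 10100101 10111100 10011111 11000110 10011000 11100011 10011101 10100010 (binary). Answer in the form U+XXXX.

Offset 0: leading byte 0xC7 = 11000111 → 2-byte char #1 = C7 B5.
Offset 2: leading byte 0xF2 = 11110010 → 4-byte char #2 = F2 9D 82 99.
Offset 6: leading byte 0xF0 = 11110000 → 4-byte char #3 = F0 A5 BC 9F.
Offset 10: leading byte 0xC6 = 11000110 → 2-byte char #4 = C6 98.
Offset 12: leading byte 0xE3 = 11100011 → 3-byte char #5 = E3 9D A2.
Leading byte 0xE3 = 11100011 matches 1110xxxx → 3-byte sequence.
Byte 1: 0xE3 = 11100011, payload 0011 (4 bits).
Byte 2: 0x9D = 10011101 (10xxxxxx ✓), payload 011101.
Byte 3: 0xA2 = 10100010 (10xxxxxx ✓), payload 100010.
Concatenate: 0011011101100010 = 0x3762 (16 bits → U+3762).

U+3762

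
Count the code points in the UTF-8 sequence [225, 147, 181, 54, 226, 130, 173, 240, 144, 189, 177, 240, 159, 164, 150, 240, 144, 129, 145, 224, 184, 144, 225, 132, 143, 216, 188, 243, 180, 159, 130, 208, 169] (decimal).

11

Byte at offset 0: 0xE1 = 11100001 → 3-byte char (#1). Advance 3.
Byte at offset 3: 0x36 = 00110110 → 1-byte char (#2). Advance 1.
Byte at offset 4: 0xE2 = 11100010 → 3-byte char (#3). Advance 3.
Byte at offset 7: 0xF0 = 11110000 → 4-byte char (#4). Advance 4.
Byte at offset 11: 0xF0 = 11110000 → 4-byte char (#5). Advance 4.
Byte at offset 15: 0xF0 = 11110000 → 4-byte char (#6). Advance 4.
Byte at offset 19: 0xE0 = 11100000 → 3-byte char (#7). Advance 3.
Byte at offset 22: 0xE1 = 11100001 → 3-byte char (#8). Advance 3.
Byte at offset 25: 0xD8 = 11011000 → 2-byte char (#9). Advance 2.
Byte at offset 27: 0xF3 = 11110011 → 4-byte char (#10). Advance 4.
Byte at offset 31: 0xD0 = 11010000 → 2-byte char (#11). Advance 2.
Reached end at offset 33 after 11 code points.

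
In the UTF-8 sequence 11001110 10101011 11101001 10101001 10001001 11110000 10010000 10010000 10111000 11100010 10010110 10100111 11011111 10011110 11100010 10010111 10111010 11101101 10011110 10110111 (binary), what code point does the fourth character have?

U+25A7

Offset 0: leading byte 0xCE = 11001110 → 2-byte char #1 = CE AB.
Offset 2: leading byte 0xE9 = 11101001 → 3-byte char #2 = E9 A9 89.
Offset 5: leading byte 0xF0 = 11110000 → 4-byte char #3 = F0 90 90 B8.
Offset 9: leading byte 0xE2 = 11100010 → 3-byte char #4 = E2 96 A7.
Leading byte 0xE2 = 11100010 matches 1110xxxx → 3-byte sequence.
Byte 1: 0xE2 = 11100010, payload 0010 (4 bits).
Byte 2: 0x96 = 10010110 (10xxxxxx ✓), payload 010110.
Byte 3: 0xA7 = 10100111 (10xxxxxx ✓), payload 100111.
Concatenate: 0010010110100111 = 0x25A7 (16 bits → U+25A7).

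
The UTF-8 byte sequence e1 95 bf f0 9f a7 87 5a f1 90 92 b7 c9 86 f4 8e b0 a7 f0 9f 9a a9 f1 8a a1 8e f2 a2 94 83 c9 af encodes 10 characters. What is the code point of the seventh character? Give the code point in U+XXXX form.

Offset 0: leading byte 0xE1 = 11100001 → 3-byte char #1 = E1 95 BF.
Offset 3: leading byte 0xF0 = 11110000 → 4-byte char #2 = F0 9F A7 87.
Offset 7: leading byte 0x5A = 01011010 → 1-byte char #3 = 5A.
Offset 8: leading byte 0xF1 = 11110001 → 4-byte char #4 = F1 90 92 B7.
Offset 12: leading byte 0xC9 = 11001001 → 2-byte char #5 = C9 86.
Offset 14: leading byte 0xF4 = 11110100 → 4-byte char #6 = F4 8E B0 A7.
Offset 18: leading byte 0xF0 = 11110000 → 4-byte char #7 = F0 9F 9A A9.
Leading byte 0xF0 = 11110000 matches 11110xxx → 4-byte sequence.
Byte 1: 0xF0 = 11110000, payload 000 (3 bits).
Byte 2: 0x9F = 10011111 (10xxxxxx ✓), payload 011111.
Byte 3: 0x9A = 10011010 (10xxxxxx ✓), payload 011010.
Byte 4: 0xA9 = 10101001 (10xxxxxx ✓), payload 101001.
Concatenate: 000011111011010101001 = 0x1F6A9 (21 bits → U+1F6A9).

U+1F6A9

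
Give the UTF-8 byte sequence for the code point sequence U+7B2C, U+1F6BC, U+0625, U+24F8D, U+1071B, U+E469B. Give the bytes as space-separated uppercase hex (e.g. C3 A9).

E7 AC AC F0 9F 9A BC D8 A5 F0 A4 BE 8D F0 90 9C 9B F3 A4 9A 9B

U+7B2C: 3-byte form → E7 AC AC.
U+1F6BC: 4-byte form → F0 9F 9A BC.
U+0625: 2-byte form → D8 A5.
U+24F8D: 4-byte form → F0 A4 BE 8D.
U+1071B: 4-byte form → F0 90 9C 9B.
U+E469B: 4-byte form → F3 A4 9A 9B.
Concatenated (21 bytes): E7 AC AC F0 9F 9A BC D8 A5 F0 A4 BE 8D F0 90 9C 9B F3 A4 9A 9B.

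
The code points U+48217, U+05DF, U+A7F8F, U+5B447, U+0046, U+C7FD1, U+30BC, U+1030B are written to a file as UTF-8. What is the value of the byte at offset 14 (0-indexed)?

0x46

U+48217 → 4-byte form F1 88 88 97 at offsets 0–3.
U+05DF → 2-byte form D7 9F at offsets 4–5.
U+A7F8F → 4-byte form F2 A7 BE 8F at offsets 6–9.
U+5B447 → 4-byte form F1 9B 91 87 at offsets 10–13.
U+0046 → 1-byte form 46 at offsets 14–14.
Offset 14 falls in char 5's range; it's byte 1 of 46 = 0x46.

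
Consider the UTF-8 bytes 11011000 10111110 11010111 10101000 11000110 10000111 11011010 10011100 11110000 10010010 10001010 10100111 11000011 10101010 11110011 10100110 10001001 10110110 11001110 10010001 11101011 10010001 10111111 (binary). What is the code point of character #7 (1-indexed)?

Offset 0: leading byte 0xD8 = 11011000 → 2-byte char #1 = D8 BE.
Offset 2: leading byte 0xD7 = 11010111 → 2-byte char #2 = D7 A8.
Offset 4: leading byte 0xC6 = 11000110 → 2-byte char #3 = C6 87.
Offset 6: leading byte 0xDA = 11011010 → 2-byte char #4 = DA 9C.
Offset 8: leading byte 0xF0 = 11110000 → 4-byte char #5 = F0 92 8A A7.
Offset 12: leading byte 0xC3 = 11000011 → 2-byte char #6 = C3 AA.
Offset 14: leading byte 0xF3 = 11110011 → 4-byte char #7 = F3 A6 89 B6.
Leading byte 0xF3 = 11110011 matches 11110xxx → 4-byte sequence.
Byte 1: 0xF3 = 11110011, payload 011 (3 bits).
Byte 2: 0xA6 = 10100110 (10xxxxxx ✓), payload 100110.
Byte 3: 0x89 = 10001001 (10xxxxxx ✓), payload 001001.
Byte 4: 0xB6 = 10110110 (10xxxxxx ✓), payload 110110.
Concatenate: 011100110001001110110 = 0xE6276 (21 bits → U+E6276).

U+E6276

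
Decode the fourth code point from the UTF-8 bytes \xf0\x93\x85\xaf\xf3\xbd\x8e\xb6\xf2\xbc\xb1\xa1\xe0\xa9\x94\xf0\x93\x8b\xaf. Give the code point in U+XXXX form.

Offset 0: leading byte 0xF0 = 11110000 → 4-byte char #1 = F0 93 85 AF.
Offset 4: leading byte 0xF3 = 11110011 → 4-byte char #2 = F3 BD 8E B6.
Offset 8: leading byte 0xF2 = 11110010 → 4-byte char #3 = F2 BC B1 A1.
Offset 12: leading byte 0xE0 = 11100000 → 3-byte char #4 = E0 A9 94.
Leading byte 0xE0 = 11100000 matches 1110xxxx → 3-byte sequence.
Byte 1: 0xE0 = 11100000, payload 0000 (4 bits).
Byte 2: 0xA9 = 10101001 (10xxxxxx ✓), payload 101001.
Byte 3: 0x94 = 10010100 (10xxxxxx ✓), payload 010100.
Concatenate: 0000101001010100 = 0xA54 (16 bits → U+0A54).

U+0A54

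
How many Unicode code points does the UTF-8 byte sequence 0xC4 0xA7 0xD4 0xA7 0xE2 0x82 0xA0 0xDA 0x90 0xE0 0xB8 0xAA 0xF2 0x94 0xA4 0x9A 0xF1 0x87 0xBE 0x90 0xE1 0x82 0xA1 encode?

8

Byte at offset 0: 0xC4 = 11000100 → 2-byte char (#1). Advance 2.
Byte at offset 2: 0xD4 = 11010100 → 2-byte char (#2). Advance 2.
Byte at offset 4: 0xE2 = 11100010 → 3-byte char (#3). Advance 3.
Byte at offset 7: 0xDA = 11011010 → 2-byte char (#4). Advance 2.
Byte at offset 9: 0xE0 = 11100000 → 3-byte char (#5). Advance 3.
Byte at offset 12: 0xF2 = 11110010 → 4-byte char (#6). Advance 4.
Byte at offset 16: 0xF1 = 11110001 → 4-byte char (#7). Advance 4.
Byte at offset 20: 0xE1 = 11100001 → 3-byte char (#8). Advance 3.
Reached end at offset 23 after 8 code points.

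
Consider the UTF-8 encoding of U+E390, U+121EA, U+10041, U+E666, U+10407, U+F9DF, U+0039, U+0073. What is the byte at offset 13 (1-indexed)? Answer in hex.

1-indexed offset 13 is 0-indexed offset 12.
U+E390 → 3-byte form EE 8E 90 at offsets 0–2.
U+121EA → 4-byte form F0 92 87 AA at offsets 3–6.
U+10041 → 4-byte form F0 90 81 81 at offsets 7–10.
U+E666 → 3-byte form EE 99 A6 at offsets 11–13.
Offset 12 falls in char 4's range; it's byte 2 of EE 99 A6 = 0x99.

0x99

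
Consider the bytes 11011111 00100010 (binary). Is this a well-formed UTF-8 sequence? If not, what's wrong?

invalid (non-continuation byte where continuation expected)

Leading byte 0xDF = 11011111 → 2-byte form.
Byte 2 is 0x22 = 00100010, which is not 10xxxxxx — expected a continuation byte.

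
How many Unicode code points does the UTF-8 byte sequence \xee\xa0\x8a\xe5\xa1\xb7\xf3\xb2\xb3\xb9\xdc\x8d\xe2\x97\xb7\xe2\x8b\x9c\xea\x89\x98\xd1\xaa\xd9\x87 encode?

Byte at offset 0: 0xEE = 11101110 → 3-byte char (#1). Advance 3.
Byte at offset 3: 0xE5 = 11100101 → 3-byte char (#2). Advance 3.
Byte at offset 6: 0xF3 = 11110011 → 4-byte char (#3). Advance 4.
Byte at offset 10: 0xDC = 11011100 → 2-byte char (#4). Advance 2.
Byte at offset 12: 0xE2 = 11100010 → 3-byte char (#5). Advance 3.
Byte at offset 15: 0xE2 = 11100010 → 3-byte char (#6). Advance 3.
Byte at offset 18: 0xEA = 11101010 → 3-byte char (#7). Advance 3.
Byte at offset 21: 0xD1 = 11010001 → 2-byte char (#8). Advance 2.
Byte at offset 23: 0xD9 = 11011001 → 2-byte char (#9). Advance 2.
Reached end at offset 25 after 9 code points.

9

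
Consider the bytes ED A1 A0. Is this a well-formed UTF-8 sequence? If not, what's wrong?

invalid (encodes a surrogate (U+D800–U+DFFF))

Structurally a 3-byte sequence; payload = 0xD860.
But 0xD860 is in U+D800–U+DFFF, the surrogate range. Surrogates are not Unicode scalar values and are forbidden in UTF-8.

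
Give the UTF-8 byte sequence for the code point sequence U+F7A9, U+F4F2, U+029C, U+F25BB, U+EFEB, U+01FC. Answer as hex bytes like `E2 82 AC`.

EF 9E A9 EF 93 B2 CA 9C F3 B2 96 BB EE BF AB C7 BC

U+F7A9: 3-byte form → EF 9E A9.
U+F4F2: 3-byte form → EF 93 B2.
U+029C: 2-byte form → CA 9C.
U+F25BB: 4-byte form → F3 B2 96 BB.
U+EFEB: 3-byte form → EE BF AB.
U+01FC: 2-byte form → C7 BC.
Concatenated (17 bytes): EF 9E A9 EF 93 B2 CA 9C F3 B2 96 BB EE BF AB C7 BC.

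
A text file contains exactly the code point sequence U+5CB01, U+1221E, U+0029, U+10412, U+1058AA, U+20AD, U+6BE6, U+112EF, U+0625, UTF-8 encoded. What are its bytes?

U+5CB01: 4-byte form → F1 9C AC 81.
U+1221E: 4-byte form → F0 92 88 9E.
U+0029: 1-byte form → 29.
U+10412: 4-byte form → F0 90 90 92.
U+1058AA: 4-byte form → F4 85 A2 AA.
U+20AD: 3-byte form → E2 82 AD.
U+6BE6: 3-byte form → E6 AF A6.
U+112EF: 4-byte form → F0 91 8B AF.
U+0625: 2-byte form → D8 A5.
Concatenated (29 bytes): F1 9C AC 81 F0 92 88 9E 29 F0 90 90 92 F4 85 A2 AA E2 82 AD E6 AF A6 F0 91 8B AF D8 A5.

F1 9C AC 81 F0 92 88 9E 29 F0 90 90 92 F4 85 A2 AA E2 82 AD E6 AF A6 F0 91 8B AF D8 A5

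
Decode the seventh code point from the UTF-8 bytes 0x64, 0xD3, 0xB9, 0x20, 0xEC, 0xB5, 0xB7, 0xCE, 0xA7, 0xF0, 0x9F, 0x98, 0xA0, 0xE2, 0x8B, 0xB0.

Offset 0: leading byte 0x64 = 01100100 → 1-byte char #1 = 64.
Offset 1: leading byte 0xD3 = 11010011 → 2-byte char #2 = D3 B9.
Offset 3: leading byte 0x20 = 00100000 → 1-byte char #3 = 20.
Offset 4: leading byte 0xEC = 11101100 → 3-byte char #4 = EC B5 B7.
Offset 7: leading byte 0xCE = 11001110 → 2-byte char #5 = CE A7.
Offset 9: leading byte 0xF0 = 11110000 → 4-byte char #6 = F0 9F 98 A0.
Offset 13: leading byte 0xE2 = 11100010 → 3-byte char #7 = E2 8B B0.
Leading byte 0xE2 = 11100010 matches 1110xxxx → 3-byte sequence.
Byte 1: 0xE2 = 11100010, payload 0010 (4 bits).
Byte 2: 0x8B = 10001011 (10xxxxxx ✓), payload 001011.
Byte 3: 0xB0 = 10110000 (10xxxxxx ✓), payload 110000.
Concatenate: 0010001011110000 = 0x22F0 (16 bits → U+22F0).

U+22F0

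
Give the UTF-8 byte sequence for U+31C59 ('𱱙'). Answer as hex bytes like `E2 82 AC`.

U+31C59 = 0x31C59 = 203865 decimal. In range U+10000–U+10FFFF → 4-byte form: 11110xxx 10xxxxxx 10xxxxxx 10xxxxxx.
Binary (21 bits): 000110001110001011001.
Split 3+6+6+6: 000 | 110001 | 110001 | 011001.
Byte 1: 11110000 = 0xF0.
Byte 2: 10110001 = 0xB1.
Byte 3: 10110001 = 0xB1.
Byte 4: 10011001 = 0x99.

F0 B1 B1 99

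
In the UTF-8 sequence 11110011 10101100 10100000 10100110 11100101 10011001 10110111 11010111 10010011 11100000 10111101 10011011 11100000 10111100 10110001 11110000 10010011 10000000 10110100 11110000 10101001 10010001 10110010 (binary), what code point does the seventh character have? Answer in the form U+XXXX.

U+29472

Offset 0: leading byte 0xF3 = 11110011 → 4-byte char #1 = F3 AC A0 A6.
Offset 4: leading byte 0xE5 = 11100101 → 3-byte char #2 = E5 99 B7.
Offset 7: leading byte 0xD7 = 11010111 → 2-byte char #3 = D7 93.
Offset 9: leading byte 0xE0 = 11100000 → 3-byte char #4 = E0 BD 9B.
Offset 12: leading byte 0xE0 = 11100000 → 3-byte char #5 = E0 BC B1.
Offset 15: leading byte 0xF0 = 11110000 → 4-byte char #6 = F0 93 80 B4.
Offset 19: leading byte 0xF0 = 11110000 → 4-byte char #7 = F0 A9 91 B2.
Leading byte 0xF0 = 11110000 matches 11110xxx → 4-byte sequence.
Byte 1: 0xF0 = 11110000, payload 000 (3 bits).
Byte 2: 0xA9 = 10101001 (10xxxxxx ✓), payload 101001.
Byte 3: 0x91 = 10010001 (10xxxxxx ✓), payload 010001.
Byte 4: 0xB2 = 10110010 (10xxxxxx ✓), payload 110010.
Concatenate: 000101001010001110010 = 0x29472 (21 bits → U+29472).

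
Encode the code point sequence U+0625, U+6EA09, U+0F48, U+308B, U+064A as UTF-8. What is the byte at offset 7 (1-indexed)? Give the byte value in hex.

0xE0

1-indexed offset 7 is 0-indexed offset 6.
U+0625 → 2-byte form D8 A5 at offsets 0–1.
U+6EA09 → 4-byte form F1 AE A8 89 at offsets 2–5.
U+0F48 → 3-byte form E0 BD 88 at offsets 6–8.
Offset 6 falls in char 3's range; it's byte 1 of E0 BD 88 = 0xE0.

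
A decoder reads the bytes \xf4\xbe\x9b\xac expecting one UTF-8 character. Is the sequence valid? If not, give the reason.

Leading byte 0xF4 = 11110100 → 4-byte form.
Payload = 0x13E6EC, which exceeds U+10FFFF, the maximum Unicode code point. (Leading bytes F5–FF, or F4 followed by ≥ 0x90, are invalid.)

invalid (encodes a value above U+10FFFF)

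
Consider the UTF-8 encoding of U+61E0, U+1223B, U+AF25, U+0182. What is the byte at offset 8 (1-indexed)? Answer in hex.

1-indexed offset 8 is 0-indexed offset 7.
U+61E0 → 3-byte form E6 87 A0 at offsets 0–2.
U+1223B → 4-byte form F0 92 88 BB at offsets 3–6.
U+AF25 → 3-byte form EA BC A5 at offsets 7–9.
Offset 7 falls in char 3's range; it's byte 1 of EA BC A5 = 0xEA.

0xEA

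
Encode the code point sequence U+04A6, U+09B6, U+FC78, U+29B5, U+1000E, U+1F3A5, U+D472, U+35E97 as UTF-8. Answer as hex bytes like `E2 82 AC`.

U+04A6: 2-byte form → D2 A6.
U+09B6: 3-byte form → E0 A6 B6.
U+FC78: 3-byte form → EF B1 B8.
U+29B5: 3-byte form → E2 A6 B5.
U+1000E: 4-byte form → F0 90 80 8E.
U+1F3A5: 4-byte form → F0 9F 8E A5.
U+D472: 3-byte form → ED 91 B2.
U+35E97: 4-byte form → F0 B5 BA 97.
Concatenated (26 bytes): D2 A6 E0 A6 B6 EF B1 B8 E2 A6 B5 F0 90 80 8E F0 9F 8E A5 ED 91 B2 F0 B5 BA 97.

D2 A6 E0 A6 B6 EF B1 B8 E2 A6 B5 F0 90 80 8E F0 9F 8E A5 ED 91 B2 F0 B5 BA 97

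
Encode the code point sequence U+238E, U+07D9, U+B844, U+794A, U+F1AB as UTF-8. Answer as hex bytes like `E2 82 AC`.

E2 8E 8E DF 99 EB A1 84 E7 A5 8A EF 86 AB

U+238E: 3-byte form → E2 8E 8E.
U+07D9: 2-byte form → DF 99.
U+B844: 3-byte form → EB A1 84.
U+794A: 3-byte form → E7 A5 8A.
U+F1AB: 3-byte form → EF 86 AB.
Concatenated (14 bytes): E2 8E 8E DF 99 EB A1 84 E7 A5 8A EF 86 AB.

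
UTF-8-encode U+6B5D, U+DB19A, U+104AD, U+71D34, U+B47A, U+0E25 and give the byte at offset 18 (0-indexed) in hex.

U+6B5D → 3-byte form E6 AD 9D at offsets 0–2.
U+DB19A → 4-byte form F3 9B 86 9A at offsets 3–6.
U+104AD → 4-byte form F0 90 92 AD at offsets 7–10.
U+71D34 → 4-byte form F1 B1 B4 B4 at offsets 11–14.
U+B47A → 3-byte form EB 91 BA at offsets 15–17.
U+0E25 → 3-byte form E0 B8 A5 at offsets 18–20.
Offset 18 falls in char 6's range; it's byte 1 of E0 B8 A5 = 0xE0.

0xE0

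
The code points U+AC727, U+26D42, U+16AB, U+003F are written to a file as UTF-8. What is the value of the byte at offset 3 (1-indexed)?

0x9C

1-indexed offset 3 is 0-indexed offset 2.
U+AC727 → 4-byte form F2 AC 9C A7 at offsets 0–3.
Offset 2 falls in char 1's range; it's byte 3 of F2 AC 9C A7 = 0x9C.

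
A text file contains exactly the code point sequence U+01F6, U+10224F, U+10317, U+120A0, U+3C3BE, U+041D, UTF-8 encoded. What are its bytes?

C7 B6 F4 82 89 8F F0 90 8C 97 F0 92 82 A0 F0 BC 8E BE D0 9D

U+01F6: 2-byte form → C7 B6.
U+10224F: 4-byte form → F4 82 89 8F.
U+10317: 4-byte form → F0 90 8C 97.
U+120A0: 4-byte form → F0 92 82 A0.
U+3C3BE: 4-byte form → F0 BC 8E BE.
U+041D: 2-byte form → D0 9D.
Concatenated (20 bytes): C7 B6 F4 82 89 8F F0 90 8C 97 F0 92 82 A0 F0 BC 8E BE D0 9D.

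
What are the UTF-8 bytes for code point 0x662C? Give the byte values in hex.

U+662C = 0x662C = 26156 decimal. In range U+0800–U+FFFF → 3-byte form: 1110xxxx 10xxxxxx 10xxxxxx.
Binary (16 bits): 0110011000101100.
Split 4+6+6: 0110 | 011000 | 101100.
Byte 1: 11100110 = 0xE6.
Byte 2: 10011000 = 0x98.
Byte 3: 10101100 = 0xAC.

E6 98 AC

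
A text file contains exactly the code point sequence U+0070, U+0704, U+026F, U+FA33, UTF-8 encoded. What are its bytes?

U+0070: 1-byte form → 70.
U+0704: 2-byte form → DC 84.
U+026F: 2-byte form → C9 AF.
U+FA33: 3-byte form → EF A8 B3.
Concatenated (8 bytes): 70 DC 84 C9 AF EF A8 B3.

70 DC 84 C9 AF EF A8 B3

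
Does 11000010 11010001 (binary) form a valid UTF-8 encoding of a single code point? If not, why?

invalid (non-continuation byte where continuation expected)

Leading byte 0xC2 = 11000010 → 2-byte form.
Byte 2 is 0xD1 = 11010001, which is not 10xxxxxx — expected a continuation byte.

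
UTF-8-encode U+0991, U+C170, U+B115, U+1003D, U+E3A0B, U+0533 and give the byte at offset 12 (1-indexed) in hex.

0x80

1-indexed offset 12 is 0-indexed offset 11.
U+0991 → 3-byte form E0 A6 91 at offsets 0–2.
U+C170 → 3-byte form EC 85 B0 at offsets 3–5.
U+B115 → 3-byte form EB 84 95 at offsets 6–8.
U+1003D → 4-byte form F0 90 80 BD at offsets 9–12.
Offset 11 falls in char 4's range; it's byte 3 of F0 90 80 BD = 0x80.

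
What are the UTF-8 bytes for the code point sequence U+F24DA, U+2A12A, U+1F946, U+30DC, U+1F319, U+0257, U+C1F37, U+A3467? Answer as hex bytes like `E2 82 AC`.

F3 B2 93 9A F0 AA 84 AA F0 9F A5 86 E3 83 9C F0 9F 8C 99 C9 97 F3 81 BC B7 F2 A3 91 A7

U+F24DA: 4-byte form → F3 B2 93 9A.
U+2A12A: 4-byte form → F0 AA 84 AA.
U+1F946: 4-byte form → F0 9F A5 86.
U+30DC: 3-byte form → E3 83 9C.
U+1F319: 4-byte form → F0 9F 8C 99.
U+0257: 2-byte form → C9 97.
U+C1F37: 4-byte form → F3 81 BC B7.
U+A3467: 4-byte form → F2 A3 91 A7.
Concatenated (29 bytes): F3 B2 93 9A F0 AA 84 AA F0 9F A5 86 E3 83 9C F0 9F 8C 99 C9 97 F3 81 BC B7 F2 A3 91 A7.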